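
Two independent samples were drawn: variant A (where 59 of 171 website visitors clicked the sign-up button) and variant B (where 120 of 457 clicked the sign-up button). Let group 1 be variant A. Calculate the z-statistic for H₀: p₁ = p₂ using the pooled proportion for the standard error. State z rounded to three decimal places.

Sample proportions: p̂₁ = 59/171 = 0.34503 and p̂₂ = 120/457 = 0.26258.
Pooled p̂ = (59+120)/(171+457) = 179/628 = 0.28503.
SE = √[p̂(1−p̂)(1/n₁+1/n₂)] = √[0.28503·0.71497·(1/171+1/457)] ≈ 0.040468.
z = 0.08245/0.040468 = 2.037.

z = 2.037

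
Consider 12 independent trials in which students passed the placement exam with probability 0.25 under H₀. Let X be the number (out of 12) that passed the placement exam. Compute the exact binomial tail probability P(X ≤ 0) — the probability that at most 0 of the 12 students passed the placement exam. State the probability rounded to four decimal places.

P = 0.0317

X is binomial with n = 12 and p = 0.25.
P(X ≤ 0) = C(12,0)·0.25^0·0.75^12.
= 0.031676 = 0.0317.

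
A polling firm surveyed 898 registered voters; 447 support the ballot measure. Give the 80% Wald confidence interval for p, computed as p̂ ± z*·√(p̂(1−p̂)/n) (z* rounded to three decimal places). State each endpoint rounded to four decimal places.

Sample proportion p̂ = 447/898 = 0.49777.
SE(p̂) = √(0.49777·0.50223/898) = 0.016685.
z* = 1.282 at the 80% level.
Margin = 1.282·0.016685 = 0.02139.
So the interval runs from 0.4764 to 0.5192.

(0.4764, 0.5192)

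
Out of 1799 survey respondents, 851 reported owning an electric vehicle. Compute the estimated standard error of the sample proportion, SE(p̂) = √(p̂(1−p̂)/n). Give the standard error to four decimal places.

SE = 0.0118

p̂ = 851/1799 = 0.47304.
p̂(1−p̂) = 0.249273.
SE = √(0.249273/1799) = 0.0118.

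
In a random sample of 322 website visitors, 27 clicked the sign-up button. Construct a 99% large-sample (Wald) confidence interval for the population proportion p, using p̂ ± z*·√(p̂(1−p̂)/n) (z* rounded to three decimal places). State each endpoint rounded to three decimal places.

(0.044, 0.124)

p̂ = 27/322 = 0.08385.
SE(p̂) = √(0.08385·0.91615/322) = 0.015446.
z* = 2.576 at the 99% level.
Margin of error: 2.576 × 0.015446 = 0.03979.
So the interval runs from 0.044 to 0.124.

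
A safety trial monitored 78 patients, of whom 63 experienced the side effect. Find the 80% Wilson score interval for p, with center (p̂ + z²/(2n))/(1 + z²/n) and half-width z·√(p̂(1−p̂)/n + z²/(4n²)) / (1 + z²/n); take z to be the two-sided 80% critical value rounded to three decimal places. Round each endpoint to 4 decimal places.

Here p̂ = 63/78 = 0.80769 and z = 1.282 (z² = 1.643524).
1 + z²/n = 1.021071.
Adjusted center: (0.80769 + z²/(2n))/1.021071 = 0.80134.
Radicand: p̂(1−p̂)/n + z²/(4n²) = 0.001991352 + 0.000067535 = 0.002058887.
Half-width = 1.282·√0.002058887/1.021071 = 0.05697.
CI: 0.80134 ± 0.05697 = (0.7444, 0.8583).

(0.7444, 0.8583)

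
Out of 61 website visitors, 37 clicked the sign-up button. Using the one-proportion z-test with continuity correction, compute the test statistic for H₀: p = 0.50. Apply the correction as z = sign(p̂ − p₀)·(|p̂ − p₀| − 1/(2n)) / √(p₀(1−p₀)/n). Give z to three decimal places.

z = 1.536

With x = 37 successes in n = 61, p̂ = 0.60656. p̂ − p₀ = 0.106557.
Continuity correction 1/(2n) = 1/122 = 0.008197.
Corrected numerator: |0.106557| − 0.008197 = 0.098360.
Null standard error: √(0.50·0.50/61) = √0.004098361 = 0.064018.
z = +0.098360/0.064018 = 1.536.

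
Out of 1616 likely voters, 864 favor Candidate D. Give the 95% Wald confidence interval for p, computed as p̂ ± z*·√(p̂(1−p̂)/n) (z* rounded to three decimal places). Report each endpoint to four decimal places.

(0.5103, 0.5590)

Sample proportion p̂ = 864/1616 = 0.53465.
SE(p̂) = √(0.53465·0.46535/1616) = 0.012408.
The 95% critical value is z* = 1.960.
Margin = 1.960·0.012408 = 0.02432.
Interval: 0.53465 ± 0.02432 → (0.5103, 0.5590).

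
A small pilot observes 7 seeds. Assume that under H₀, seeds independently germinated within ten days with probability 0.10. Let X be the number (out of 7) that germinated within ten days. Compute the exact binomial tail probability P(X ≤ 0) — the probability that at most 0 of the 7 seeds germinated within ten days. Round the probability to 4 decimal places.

X is binomial with n = 7 and p = 0.10.
P(X ≤ 0) = C(7,0)·0.10^0·0.90^7.
= 0.478297 = 0.4783.

P = 0.4783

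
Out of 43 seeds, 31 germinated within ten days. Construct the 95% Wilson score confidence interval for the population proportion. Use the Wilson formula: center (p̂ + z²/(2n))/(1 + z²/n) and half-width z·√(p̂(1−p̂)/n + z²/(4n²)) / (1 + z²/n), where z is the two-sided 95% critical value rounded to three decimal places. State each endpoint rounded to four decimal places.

(0.5731, 0.8325)

p̂ = 31/43 = 0.72093; z = 1.960, so z² = 3.841600.
1 + z²/n = 1.089340.
Center = (0.72093 + 0.044670)/1.089340 = 0.70281.
Radicand: p̂(1−p̂)/n + z²/(4n²) = 0.004678833 + 0.000519416 = 0.005198249.
Half-width = 1.960·√0.005198249/1.089340 = 0.12972.
So the interval runs from 0.5731 to 0.8325.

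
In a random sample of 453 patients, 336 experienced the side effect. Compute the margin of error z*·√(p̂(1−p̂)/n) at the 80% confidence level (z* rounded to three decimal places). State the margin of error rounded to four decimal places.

p̂ = 336/453 = 0.74172.
Standard error of p̂: √(0.191571/453) = √0.000422893 = 0.020564.
For 80% confidence, z* = 1.282.
Margin of error = z*·SE = 1.282 × 0.020564 = 0.0264.

ME = 0.0264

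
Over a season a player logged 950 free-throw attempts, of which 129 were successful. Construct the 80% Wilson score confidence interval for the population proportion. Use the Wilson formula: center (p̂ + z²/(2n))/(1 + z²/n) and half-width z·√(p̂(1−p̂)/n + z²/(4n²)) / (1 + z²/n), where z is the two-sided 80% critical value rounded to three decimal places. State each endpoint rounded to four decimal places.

Here p̂ = 129/950 = 0.13579 and z = 1.282 (z² = 1.643524).
Denominator 1 + z²/n = 1 + 1.643524/950 = 1.001730.
Adjusted center: (0.13579 + z²/(2n))/1.001730 = 0.13642.
Radicand: p̂(1−p̂)/n + z²/(4n²) = 0.000123527 + 0.000000455 = 0.000123982.
Half-width = 1.282·√0.000123982/1.001730 = 0.01425.
So the interval runs from 0.1222 to 0.1507.

(0.1222, 0.1507)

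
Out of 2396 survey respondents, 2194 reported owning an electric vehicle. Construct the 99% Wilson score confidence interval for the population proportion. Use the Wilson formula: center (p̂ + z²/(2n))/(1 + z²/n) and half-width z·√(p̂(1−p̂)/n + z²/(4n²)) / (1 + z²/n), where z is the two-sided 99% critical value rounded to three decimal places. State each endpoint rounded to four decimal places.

Here p̂ = 2194/2396 = 0.91569 and z = 2.576 (z² = 6.635776).
Denominator 1 + z²/n = 1 + 6.635776/2396 = 1.002770.
Adjusted center: (0.91569 + z²/(2n))/1.002770 = 0.91454.
Radicand: p̂(1−p̂)/n + z²/(4n²) = 0.000032220 + 0.000000289 = 0.000032509.
Half-width = 2.576·√0.000032509/1.002770 = 0.01465.
CI: 0.91454 ± 0.01465 = (0.8999, 0.9292).

(0.8999, 0.9292)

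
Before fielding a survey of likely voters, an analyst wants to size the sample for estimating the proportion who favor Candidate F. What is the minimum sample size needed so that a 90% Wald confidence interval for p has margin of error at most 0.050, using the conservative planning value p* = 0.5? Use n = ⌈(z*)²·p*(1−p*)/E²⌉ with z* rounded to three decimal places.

For 90% confidence, z* = 1.645.
p*(1−p*) = 0.50·0.50 = 0.2500.
Required n before rounding: 2.706025 × 0.2500 / 0.050² = 270.602.
⌈270.602⌉ = 271.

n = 271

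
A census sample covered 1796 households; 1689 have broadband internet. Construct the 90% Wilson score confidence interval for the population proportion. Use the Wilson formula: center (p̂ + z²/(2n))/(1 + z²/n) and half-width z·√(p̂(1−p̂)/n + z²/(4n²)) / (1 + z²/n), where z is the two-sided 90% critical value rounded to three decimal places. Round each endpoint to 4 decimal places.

(0.9306, 0.9490)

p̂ = 1689/1796 = 0.94042; z = 1.645, so z² = 2.706025.
1 + z²/n = 1.001507.
Center = (0.94042 + 0.000753)/1.001507 = 0.93976.
Radicand: p̂(1−p̂)/n + z²/(4n²) = 0.000031196 + 0.000000210 = 0.000031406.
Half-width = 1.645·√0.000031406/1.001507 = 0.00920.
CI: 0.93976 ± 0.00920 = (0.9306, 0.9490).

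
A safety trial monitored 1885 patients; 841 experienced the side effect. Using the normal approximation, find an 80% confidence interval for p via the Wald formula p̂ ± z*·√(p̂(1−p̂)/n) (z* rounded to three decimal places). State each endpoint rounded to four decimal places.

(0.4315, 0.4608)

Sample proportion p̂ = 841/1885 = 0.44615.
SE(p̂) = √(0.44615·0.55385/1885) = 0.011449.
The 80% critical value is z* = 1.282.
Margin of error: 1.282 × 0.011449 = 0.01468.
Interval: 0.44615 ± 0.01468 → (0.4315, 0.4608).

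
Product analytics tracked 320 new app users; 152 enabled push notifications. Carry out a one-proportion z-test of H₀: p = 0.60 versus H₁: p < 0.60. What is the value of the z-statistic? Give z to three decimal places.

z = -4.564

The sample proportion is 152/320 = 0.47500.
Null standard error: √(0.60·0.40/320) = √0.000750000 = 0.027386.
Test statistic: z = -0.12500/0.027386 = -4.564.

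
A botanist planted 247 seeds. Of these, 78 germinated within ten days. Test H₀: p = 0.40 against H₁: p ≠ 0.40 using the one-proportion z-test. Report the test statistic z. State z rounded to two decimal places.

p̂ = 78/247 = 0.31579.
SE₀ = √(0.40·0.60/247) = 0.031171.
Test statistic: z = -0.08421/0.031171 = -2.70.

z = -2.70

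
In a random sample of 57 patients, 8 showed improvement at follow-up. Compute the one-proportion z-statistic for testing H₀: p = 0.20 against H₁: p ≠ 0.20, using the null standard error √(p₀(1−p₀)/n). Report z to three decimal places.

p̂ = 8/57 = 0.14035.
Under H₀, SE = √(p₀(1−p₀)/n) = √(0.20·0.80/57) = √0.002807018 = 0.052981.
z = (p̂ − p₀)/SE = (0.14035 − 0.20)/0.052981 = -1.126.

z = -1.126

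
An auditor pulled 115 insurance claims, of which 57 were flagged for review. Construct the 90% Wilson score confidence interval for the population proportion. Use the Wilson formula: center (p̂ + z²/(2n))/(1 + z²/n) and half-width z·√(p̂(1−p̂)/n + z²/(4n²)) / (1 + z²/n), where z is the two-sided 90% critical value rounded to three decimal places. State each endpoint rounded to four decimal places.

(0.4199, 0.5716)

Here p̂ = 57/115 = 0.49565 and z = 1.645 (z² = 2.706025).
Denominator 1 + z²/n = 1 + 2.706025/115 = 1.023531.
Adjusted center: (0.49565 + z²/(2n))/1.023531 = 0.49575.
Radicand: p̂(1−p̂)/n + z²/(4n²) = 0.002173749 + 0.000051154 = 0.002224903.
Half-width = z·√(radicand)/denom = 1.645·0.047169/1.023531 = 0.07581.
CI: 0.49575 ± 0.07581 = (0.4199, 0.5716).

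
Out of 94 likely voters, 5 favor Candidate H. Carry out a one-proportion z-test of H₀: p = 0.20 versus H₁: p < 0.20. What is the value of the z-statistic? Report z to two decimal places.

z = -3.56

With x = 5 successes in n = 94, p̂ = 0.05319.
Under H₀, SE = √(p₀(1−p₀)/n) = √(0.20·0.80/94) = √0.001702128 = 0.041257.
Test statistic: z = -0.14681/0.041257 = -3.56.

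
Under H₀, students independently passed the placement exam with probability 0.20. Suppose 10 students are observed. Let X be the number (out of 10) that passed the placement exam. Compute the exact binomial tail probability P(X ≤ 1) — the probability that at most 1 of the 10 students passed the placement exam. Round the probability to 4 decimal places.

X ~ Binomial(n=10, p=0.20).
P(X ≤ 1) = C(10,0)·0.20^0·0.80^10 + C(10,1)·0.20^1·0.80^9.
= 0.107374 + 0.268435 = 0.3758.

P = 0.3758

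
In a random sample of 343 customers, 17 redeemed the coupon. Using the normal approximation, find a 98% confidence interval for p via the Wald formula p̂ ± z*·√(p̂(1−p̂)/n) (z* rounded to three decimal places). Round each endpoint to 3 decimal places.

(0.022, 0.077)

p̂ = 17/343 = 0.04956.
Standard error of p̂: √(0.047106/343) = √0.000137336 = 0.011719.
The 98% critical value is z* = 2.326.
Margin of error: 2.326 × 0.011719 = 0.02726.
So the interval runs from 0.022 to 0.077.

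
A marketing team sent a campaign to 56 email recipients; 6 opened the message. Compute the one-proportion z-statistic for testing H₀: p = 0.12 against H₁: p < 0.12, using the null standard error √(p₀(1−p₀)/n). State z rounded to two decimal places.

z = -0.30

The sample proportion is 6/56 = 0.10714.
SE₀ = √(0.12·0.88/56) = 0.043425.
z = (p̂ − p₀)/SE = (0.10714 − 0.12)/0.043425 = -0.30.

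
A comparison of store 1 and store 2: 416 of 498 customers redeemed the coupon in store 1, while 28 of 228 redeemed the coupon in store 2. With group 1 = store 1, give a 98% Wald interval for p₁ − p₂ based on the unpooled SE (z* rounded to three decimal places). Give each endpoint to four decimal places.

p̂₁ = 416/498 = 0.83534, p̂₂ = 28/228 = 0.12281; p̂₁ − p̂₂ = 0.71253.
Unpooled SE = √(p̂₁(1−p̂₁)/n₁ + p̂₂(1−p̂₂)/n₂) = √(0.000276197 + 0.000472480) = 0.027362.
For 98% confidence, z* = 2.326. Margin = 2.326·0.027362 = 0.06364.
CI: 0.71253 ± 0.06364 = (0.6489, 0.7762).

(0.6489, 0.7762)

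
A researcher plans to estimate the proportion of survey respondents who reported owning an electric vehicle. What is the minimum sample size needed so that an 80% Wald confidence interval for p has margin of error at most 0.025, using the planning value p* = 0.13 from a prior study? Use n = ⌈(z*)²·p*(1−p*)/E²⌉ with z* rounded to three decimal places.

n = 298

The 80% critical value is z* = 1.282.
p*(1−p*) = 0.13·0.87 = 0.1131.
(z*)²·p*(1−p*)/E² = 1.643524·0.1131/0.000625 = 297.412.
⌈297.412⌉ = 298.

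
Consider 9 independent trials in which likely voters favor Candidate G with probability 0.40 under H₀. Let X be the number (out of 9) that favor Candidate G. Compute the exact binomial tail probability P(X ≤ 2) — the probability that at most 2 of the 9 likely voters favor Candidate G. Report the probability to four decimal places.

P = 0.2318

X ~ Binomial(n=9, p=0.40).
P(X ≤ 2) = C(9,0)·0.40^0·0.60^9 + C(9,1)·0.40^1·0.60^8 + C(9,2)·0.40^2·0.60^7.
= 0.010078 + 0.060466 + 0.161243 = 0.2318.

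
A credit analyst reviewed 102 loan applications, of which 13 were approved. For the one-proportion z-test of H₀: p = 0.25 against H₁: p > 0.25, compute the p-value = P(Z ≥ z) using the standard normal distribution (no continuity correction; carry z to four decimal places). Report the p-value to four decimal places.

p-value = 0.9979

The sample proportion is 13/102 = 0.12745.
SE₀ = √(0.25·0.75/102) = 0.042875.
z = (p̂ − p₀)/SE = (13/102 − 0.25)/0.042875 ≈ -2.8583.
From the standard normal, P(Z ≥ z) = 0.9979.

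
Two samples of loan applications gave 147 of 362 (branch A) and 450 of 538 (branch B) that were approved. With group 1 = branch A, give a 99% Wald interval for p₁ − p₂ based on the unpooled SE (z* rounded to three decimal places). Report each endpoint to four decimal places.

p̂₁ = 147/362 = 0.40608, p̂₂ = 450/538 = 0.83643; p̂₁ − p̂₂ = -0.43035.
Unpooled SE = √(p̂₁(1−p̂₁)/n₁ + p̂₂(1−p̂₂)/n₂) = √(0.000666239 + 0.000254301) = 0.030340.
The 99% critical value is z* = 2.576. Margin = 2.576·0.030340 = 0.07816.
Interval: -0.43035 ± 0.07816 → (-0.5085, -0.3522).

(-0.5085, -0.3522)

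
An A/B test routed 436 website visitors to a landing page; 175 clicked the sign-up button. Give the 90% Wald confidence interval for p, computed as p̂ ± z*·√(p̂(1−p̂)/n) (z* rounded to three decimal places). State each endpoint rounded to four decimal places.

(0.3628, 0.4400)

p̂ = 175/436 = 0.40138.
SE(p̂) = √(0.40138·0.59862/436) = 0.023475.
For 90% confidence, z* = 1.645.
Margin = 1.645·0.023475 = 0.03862.
CI: 0.40138 ± 0.03862 = (0.3628, 0.4400).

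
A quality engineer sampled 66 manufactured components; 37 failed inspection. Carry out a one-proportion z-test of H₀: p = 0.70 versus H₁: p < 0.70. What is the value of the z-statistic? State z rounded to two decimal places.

Sample proportion p̂ = 37/66 = 0.56061.
Under H₀, SE = √(p₀(1−p₀)/n) = √(0.70·0.30/66) = √0.003181818 = 0.056408.
Test statistic: z = -0.13939/0.056408 = -2.47.

z = -2.47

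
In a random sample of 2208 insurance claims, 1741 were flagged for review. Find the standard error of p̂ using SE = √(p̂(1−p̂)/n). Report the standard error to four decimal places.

SE = 0.0087

Sample proportion p̂ = 1741/2208 = 0.78850.
p̂(1−p̂) = 0.78850·0.21150 = 0.166768.
Dividing by n and taking the root: √0.000075529 = 0.0087.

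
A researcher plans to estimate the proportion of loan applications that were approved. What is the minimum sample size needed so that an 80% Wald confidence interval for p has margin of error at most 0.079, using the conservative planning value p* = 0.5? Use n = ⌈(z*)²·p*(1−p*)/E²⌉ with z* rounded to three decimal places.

The 80% critical value is z* = 1.282.
p*(1−p*) = 0.50·0.50 = 0.2500.
(z*)²·p*(1−p*)/E² = 1.643524·0.2500/0.006241 = 65.836.
⌈65.836⌉ = 66.

n = 66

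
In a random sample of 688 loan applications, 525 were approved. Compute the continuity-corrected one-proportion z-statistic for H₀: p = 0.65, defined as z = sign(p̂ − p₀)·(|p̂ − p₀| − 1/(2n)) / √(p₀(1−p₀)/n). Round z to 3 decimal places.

p̂ = 525/688 = 0.76308. p̂ − p₀ = 0.113081.
Continuity correction 1/(2n) = 1/1376 = 0.000727.
Corrected numerator: |0.113081| − 0.000727 = 0.112354.
Null standard error: √(0.65·0.35/688) = √0.000330669 = 0.018184.
z = (+)0.112354/0.018184 = 6.179.

z = 6.179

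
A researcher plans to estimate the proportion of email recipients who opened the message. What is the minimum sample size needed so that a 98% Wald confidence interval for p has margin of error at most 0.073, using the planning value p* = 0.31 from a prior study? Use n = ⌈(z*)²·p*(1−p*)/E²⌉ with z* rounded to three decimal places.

For 98% confidence, z* = 2.326.
p*(1−p*) = 0.31·0.69 = 0.2139.
Required n before rounding: 5.410276 × 0.2139 / 0.073² = 217.162.
⌈217.162⌉ = 218.

n = 218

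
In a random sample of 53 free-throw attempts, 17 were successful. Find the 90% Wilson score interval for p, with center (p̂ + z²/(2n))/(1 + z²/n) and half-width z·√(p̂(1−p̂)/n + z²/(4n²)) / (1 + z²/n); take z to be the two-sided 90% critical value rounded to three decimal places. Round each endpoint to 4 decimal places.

(0.2262, 0.4327)

Here p̂ = 17/53 = 0.32075 and z = 1.645 (z² = 2.706025).
Denominator 1 + z²/n = 1 + 2.706025/53 = 1.051057.
Adjusted center: (0.32075 + z²/(2n))/1.051057 = 0.32946.
Radicand: p̂(1−p̂)/n + z²/(4n²) = 0.004110776 + 0.000240835 = 0.004351611.
Half-width = 1.645·√0.004351611/1.051057 = 0.10324.
Interval: 0.32946 ± 0.10324 → (0.2262, 0.4327).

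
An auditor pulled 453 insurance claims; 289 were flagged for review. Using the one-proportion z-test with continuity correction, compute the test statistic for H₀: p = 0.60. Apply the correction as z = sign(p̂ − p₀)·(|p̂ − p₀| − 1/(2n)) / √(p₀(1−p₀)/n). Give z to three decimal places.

z = 1.602

Sample proportion p̂ = 289/453 = 0.63797. p̂ − p₀ = 0.037969.
Continuity correction 1/(2n) = 1/906 = 0.001104.
Corrected numerator: |0.037969| − 0.001104 = 0.036865.
SE₀ = √(0.60·0.40/453) = 0.023017.
z = +0.036865/0.023017 = 1.602.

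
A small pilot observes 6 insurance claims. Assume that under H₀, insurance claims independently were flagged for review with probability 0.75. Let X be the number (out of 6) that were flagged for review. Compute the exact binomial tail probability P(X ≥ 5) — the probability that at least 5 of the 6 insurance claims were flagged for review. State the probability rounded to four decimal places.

P = 0.5339

X ~ Binomial(n=6, p=0.75).
P(X ≥ 5) = C(6,5)·0.75^5·0.25^1 + C(6,6)·0.75^6·0.25^0.
= 0.355957 + 0.177979 = 0.5339.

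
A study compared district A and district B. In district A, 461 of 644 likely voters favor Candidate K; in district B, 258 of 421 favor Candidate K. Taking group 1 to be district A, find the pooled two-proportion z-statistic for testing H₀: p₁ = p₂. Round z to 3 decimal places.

p̂₁ = 461/644 = 0.71584, p̂₂ = 258/421 = 0.61283.
Pooling: p̂ = 719/1065 = 0.67512.
Pooled SE = √[0.2193339·0.00392809] ≈ 0.029352.
z = 0.10301/0.029352 = 3.509.

z = 3.509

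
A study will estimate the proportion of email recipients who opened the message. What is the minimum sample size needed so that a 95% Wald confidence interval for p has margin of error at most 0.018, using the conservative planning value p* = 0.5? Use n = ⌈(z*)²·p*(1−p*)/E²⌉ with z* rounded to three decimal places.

n = 2965

For 95% confidence, z* = 1.960.
p*(1−p*) = 0.2500.
(z*)²·p*(1−p*)/E² = 3.841600·0.2500/0.000324 = 2964.198.
⌈2964.198⌉ = 2965.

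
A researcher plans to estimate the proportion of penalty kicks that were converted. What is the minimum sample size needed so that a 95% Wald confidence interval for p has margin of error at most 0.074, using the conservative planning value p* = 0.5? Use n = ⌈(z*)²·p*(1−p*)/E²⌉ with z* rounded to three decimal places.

n = 176

For 95% confidence, z* = 1.960.
p*(1−p*) = 0.2500.
Required n before rounding: 3.841600 × 0.2500 / 0.074² = 175.383.
Rounding up, n = 176.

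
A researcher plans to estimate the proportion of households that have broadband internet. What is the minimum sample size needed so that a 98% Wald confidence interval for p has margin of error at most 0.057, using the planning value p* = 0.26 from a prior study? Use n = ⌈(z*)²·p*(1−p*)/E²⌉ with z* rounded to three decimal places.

For 98% confidence, z* = 2.326.
p*(1−p*) = 0.26·0.74 = 0.1924.
(z*)²·p*(1−p*)/E² = 5.410276·0.1924/0.003249 = 320.387.
Rounding up, n = 321.

n = 321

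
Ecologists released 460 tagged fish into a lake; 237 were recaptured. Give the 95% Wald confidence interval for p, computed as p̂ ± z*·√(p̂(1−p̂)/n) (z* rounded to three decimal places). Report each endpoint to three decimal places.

(0.470, 0.561)

Sample proportion p̂ = 237/460 = 0.51522.
SE(p̂) = √(0.51522·0.48478/460) = 0.023302.
z* = 1.960 at the 95% level.
Margin = 1.960·0.023302 = 0.04567.
CI: 0.51522 ± 0.04567 = (0.470, 0.561).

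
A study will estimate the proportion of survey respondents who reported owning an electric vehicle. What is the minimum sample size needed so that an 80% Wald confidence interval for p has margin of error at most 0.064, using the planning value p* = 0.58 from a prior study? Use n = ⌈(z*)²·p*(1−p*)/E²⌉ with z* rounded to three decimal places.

z* = 1.282 at the 80% level.
p*(1−p*) = 0.58·0.42 = 0.2436.
Required n before rounding: 1.643524 × 0.2436 / 0.064² = 97.745.
⌈97.745⌉ = 98.

n = 98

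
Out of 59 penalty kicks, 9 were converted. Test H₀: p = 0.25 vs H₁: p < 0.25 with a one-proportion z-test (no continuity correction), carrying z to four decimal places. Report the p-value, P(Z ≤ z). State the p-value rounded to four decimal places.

Sample proportion p̂ = 9/59 = 0.15254.
Null standard error: √(0.25·0.75/59) = √0.003177966 = 0.056373.
z = (p̂ − p₀)/SE = (9/59 − 0.25)/0.056373 ≈ -1.7288.
From the standard normal, P(Z ≤ z) = 0.0419.

p-value = 0.0419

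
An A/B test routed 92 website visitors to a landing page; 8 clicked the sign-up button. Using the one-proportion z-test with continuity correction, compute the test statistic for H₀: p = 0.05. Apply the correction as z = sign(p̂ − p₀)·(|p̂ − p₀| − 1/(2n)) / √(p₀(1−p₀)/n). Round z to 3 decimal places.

z = 1.387

Sample proportion p̂ = 8/92 = 0.08696. p̂ − p₀ = 0.036957.
Continuity correction 1/(2n) = 1/184 = 0.005435.
Corrected numerator: |0.036957| − 0.005435 = 0.031522.
SE₀ = √(0.05·0.95/92) = 0.022722.
z = (+)0.031522/0.022722 = 1.387.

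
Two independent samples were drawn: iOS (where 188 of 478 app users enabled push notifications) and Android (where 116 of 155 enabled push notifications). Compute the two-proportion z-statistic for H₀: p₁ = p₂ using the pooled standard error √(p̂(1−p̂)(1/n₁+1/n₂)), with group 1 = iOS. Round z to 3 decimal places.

Sample proportions: p̂₁ = 188/478 = 0.39331 and p̂₂ = 116/155 = 0.74839.
Pooled p̂ = (188+116)/(478+155) = 304/633 = 0.48025.
Pooled SE = √[0.2496100·0.00854366] ≈ 0.046180.
z = -0.35508/0.046180 = -7.689.

z = -7.689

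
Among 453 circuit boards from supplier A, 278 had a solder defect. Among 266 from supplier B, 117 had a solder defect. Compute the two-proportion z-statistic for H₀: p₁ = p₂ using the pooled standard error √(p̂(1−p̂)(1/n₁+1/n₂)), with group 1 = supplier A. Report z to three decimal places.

p̂₁ = 278/453 = 0.61369, p̂₂ = 117/266 = 0.43985.
Pooling: p̂ = 395/719 = 0.54937.
SE = √[p̂(1−p̂)(1/n₁+1/n₂)] = √[0.54937·0.45063·(1/453+1/266)] ≈ 0.038434.
z = 0.17384/0.038434 = 4.523.

z = 4.523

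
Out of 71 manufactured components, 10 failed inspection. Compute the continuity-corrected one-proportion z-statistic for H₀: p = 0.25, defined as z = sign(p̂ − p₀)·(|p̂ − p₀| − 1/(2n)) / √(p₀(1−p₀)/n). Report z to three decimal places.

z = -1.987

p̂ = 10/71 = 0.14085. p̂ − p₀ = -0.109155.
Continuity correction 1/(2n) = 1/142 = 0.007042.
Corrected numerator: |-0.109155| − 0.007042 = 0.102113.
Null standard error: √(0.25·0.75/71) = √0.002640845 = 0.051389.
z = (−)0.102113/0.051389 = -1.987.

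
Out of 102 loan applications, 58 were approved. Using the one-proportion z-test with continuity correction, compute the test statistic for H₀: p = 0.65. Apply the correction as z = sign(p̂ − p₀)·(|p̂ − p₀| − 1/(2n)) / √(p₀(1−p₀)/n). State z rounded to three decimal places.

z = -1.619

p̂ = 58/102 = 0.56863. p̂ − p₀ = -0.081373.
Continuity correction 1/(2n) = 1/204 = 0.004902.
Corrected numerator: |-0.081373| − 0.004902 = 0.076471.
Under H₀, SE = √(p₀(1−p₀)/n) = √(0.65·0.35/102) = √0.002230392 = 0.047227.
z = (−)0.076471/0.047227 = -1.619.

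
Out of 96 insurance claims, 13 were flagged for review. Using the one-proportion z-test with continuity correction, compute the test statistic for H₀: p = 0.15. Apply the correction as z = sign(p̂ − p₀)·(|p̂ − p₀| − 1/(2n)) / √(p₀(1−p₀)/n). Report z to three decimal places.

z = -0.257

p̂ = 13/96 = 0.13542. p̂ − p₀ = -0.014583.
Continuity correction 1/(2n) = 1/192 = 0.005208.
Corrected numerator: |-0.014583| − 0.005208 = 0.009375.
SE₀ = √(0.15·0.85/96) = 0.036443.
z = −0.009375/0.036443 = -0.257.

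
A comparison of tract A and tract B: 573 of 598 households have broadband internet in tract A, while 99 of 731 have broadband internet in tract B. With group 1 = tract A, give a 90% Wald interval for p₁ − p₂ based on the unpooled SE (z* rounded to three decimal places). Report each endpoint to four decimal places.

(0.7980, 0.8476)

p̂₁ = 573/598 = 0.95819, p̂₂ = 99/731 = 0.13543; p̂₁ − p̂₂ = 0.82276.
SE = √(0.000066987 + 0.000160177) = √0.000227164 = 0.015072.
z* = 1.645 at the 90% level. Margin = 1.645·0.015072 = 0.02479.
So the interval runs from 0.7980 to 0.8476.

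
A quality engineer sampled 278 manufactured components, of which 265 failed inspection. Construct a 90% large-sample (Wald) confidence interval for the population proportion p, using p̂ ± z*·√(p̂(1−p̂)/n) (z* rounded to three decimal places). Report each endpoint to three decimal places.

Sample proportion p̂ = 265/278 = 0.95324.
SE(p̂) = √(0.95324·0.04676/278) = 0.012663.
For 90% confidence, z* = 1.645.
Margin of error: 1.645 × 0.012663 = 0.02083.
Interval: 0.95324 ± 0.02083 → (0.932, 0.974).

(0.932, 0.974)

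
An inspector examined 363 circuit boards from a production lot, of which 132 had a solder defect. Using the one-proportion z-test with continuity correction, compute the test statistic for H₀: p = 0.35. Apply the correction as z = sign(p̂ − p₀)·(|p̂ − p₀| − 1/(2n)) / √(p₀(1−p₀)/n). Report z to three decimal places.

Sample proportion p̂ = 132/363 = 0.36364. p̂ − p₀ = 0.013636.
1/(2n) = 0.001377.
Corrected numerator: |0.013636| − 0.001377 = 0.012259.
SE₀ = √(0.35·0.65/363) = 0.025034.
z = +0.012259/0.025034 = 0.490.

z = 0.490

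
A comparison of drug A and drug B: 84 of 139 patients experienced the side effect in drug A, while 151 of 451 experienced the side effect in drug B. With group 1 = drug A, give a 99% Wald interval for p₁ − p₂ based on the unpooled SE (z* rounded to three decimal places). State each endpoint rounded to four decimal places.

p̂₁ = 84/139 = 0.60432, p̂₂ = 151/451 = 0.33481; p̂₁ − p̂₂ = 0.26951.
SE = √(0.001720274 + 0.000493820) = √0.002214094 = 0.047054.
For 99% confidence, z* = 2.576. Margin = 2.576·0.047054 = 0.12121.
So the interval runs from 0.1483 to 0.3907.

(0.1483, 0.3907)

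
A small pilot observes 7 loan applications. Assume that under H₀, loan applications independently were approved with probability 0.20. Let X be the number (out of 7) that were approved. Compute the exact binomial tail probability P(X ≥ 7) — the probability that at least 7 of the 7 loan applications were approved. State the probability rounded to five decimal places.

P = 0.00001

X is binomial with n = 7 and p = 0.20.
P(X ≥ 7) = C(7,7)·0.20^7·0.80^0.
= 0.000013 = 0.00001.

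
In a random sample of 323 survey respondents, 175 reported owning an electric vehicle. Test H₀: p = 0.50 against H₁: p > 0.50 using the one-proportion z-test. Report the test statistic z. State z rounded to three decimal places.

z = 1.502

With x = 175 successes in n = 323, p̂ = 0.54180.
Null standard error: √(0.50·0.50/323) = √0.000773994 = 0.027821.
z = (0.54180 − 0.50)/0.027821 = 0.04180/0.027821 = 1.502.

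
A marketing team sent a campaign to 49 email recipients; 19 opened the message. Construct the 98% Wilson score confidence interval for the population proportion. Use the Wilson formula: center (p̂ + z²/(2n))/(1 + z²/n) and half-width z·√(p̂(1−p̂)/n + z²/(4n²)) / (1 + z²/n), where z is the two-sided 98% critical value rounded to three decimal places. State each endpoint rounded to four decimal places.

(0.2449, 0.5530)

p̂ = 19/49 = 0.38776; z = 2.326, so z² = 5.410276.
Denominator 1 + z²/n = 1 + 5.410276/49 = 1.110414.
Adjusted center: (0.38776 + z²/(2n))/1.110414 = 0.39892.
Radicand: p̂(1−p̂)/n + z²/(4n²) = 0.004844920 + 0.000563336 = 0.005408256.
Half-width = 2.326·√0.005408256/1.110414 = 0.15405.
CI: 0.39892 ± 0.15405 = (0.2449, 0.5530).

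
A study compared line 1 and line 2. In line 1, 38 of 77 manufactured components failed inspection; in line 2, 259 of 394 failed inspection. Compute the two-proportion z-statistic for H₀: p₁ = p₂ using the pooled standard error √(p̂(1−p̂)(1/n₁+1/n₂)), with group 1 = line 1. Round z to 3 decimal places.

Sample proportions: p̂₁ = 38/77 = 0.49351 and p̂₂ = 259/394 = 0.65736.
Pooling: p̂ = 297/471 = 0.63057.
Pooled SE = √[0.2329506·0.01552508] ≈ 0.060138.
z = (p̂₁ − p̂₂)/SE = (0.49351 − 0.65736)/0.060138 = -0.16385/0.060138 = -2.725.

z = -2.725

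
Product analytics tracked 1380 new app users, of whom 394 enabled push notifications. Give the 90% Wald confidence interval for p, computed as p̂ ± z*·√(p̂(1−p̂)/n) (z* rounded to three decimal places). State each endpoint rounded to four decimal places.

p̂ = 394/1380 = 0.28551.
SE = √(p̂(1−p̂)/n) = √(0.203993/1380) = 0.012158.
z* = 1.645 at the 90% level.
Margin of error: 1.645 × 0.012158 = 0.02000.
So the interval runs from 0.2655 to 0.3055.

(0.2655, 0.3055)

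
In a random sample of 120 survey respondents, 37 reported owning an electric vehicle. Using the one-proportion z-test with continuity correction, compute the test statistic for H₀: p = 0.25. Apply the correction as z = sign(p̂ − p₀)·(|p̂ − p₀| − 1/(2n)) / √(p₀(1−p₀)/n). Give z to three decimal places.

Sample proportion p̂ = 37/120 = 0.30833. p̂ − p₀ = 0.058333.
1/(2n) = 0.004167.
Corrected numerator: |0.058333| − 0.004167 = 0.054166.
Under H₀, SE = √(p₀(1−p₀)/n) = √(0.25·0.75/120) = √0.001562500 = 0.039528.
z = (+)0.054166/0.039528 = 1.370.

z = 1.370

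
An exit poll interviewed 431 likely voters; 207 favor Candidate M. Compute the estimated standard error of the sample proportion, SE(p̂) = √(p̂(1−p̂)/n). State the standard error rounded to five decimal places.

SE = 0.02407

The sample proportion is 207/431 = 0.48028.
p̂(1−p̂) = 0.249611.
SE = √(0.249611/431) = √0.000579144 = 0.02407.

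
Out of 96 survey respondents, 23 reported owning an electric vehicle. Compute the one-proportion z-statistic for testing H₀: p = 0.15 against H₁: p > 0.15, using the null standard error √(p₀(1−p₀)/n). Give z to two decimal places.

The sample proportion is 23/96 = 0.23958.
Null standard error: √(0.15·0.85/96) = √0.001328125 = 0.036443.
z = (0.23958 − 0.15)/0.036443 = 0.08958/0.036443 = 2.46.

z = 2.46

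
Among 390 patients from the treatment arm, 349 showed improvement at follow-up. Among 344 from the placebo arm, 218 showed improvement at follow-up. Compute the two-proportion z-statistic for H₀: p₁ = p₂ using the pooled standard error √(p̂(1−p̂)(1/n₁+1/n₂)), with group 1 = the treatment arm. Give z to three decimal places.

z = 8.422

Sample proportions: p̂₁ = 349/390 = 0.89487 and p̂₂ = 218/344 = 0.63372.
Pooling: p̂ = 567/734 = 0.77248.
Pooled SE = √[0.1757549·0.00547108] ≈ 0.031009.
z = (p̂₁ − p̂₂)/SE = (0.89487 − 0.63372)/0.031009 = 0.26115/0.031009 = 8.422.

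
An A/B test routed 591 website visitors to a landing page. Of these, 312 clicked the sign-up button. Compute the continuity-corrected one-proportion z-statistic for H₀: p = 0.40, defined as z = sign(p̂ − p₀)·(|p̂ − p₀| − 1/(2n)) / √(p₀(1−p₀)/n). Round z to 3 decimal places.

p̂ = 312/591 = 0.52792. p̂ − p₀ = 0.127919.
1/(2n) = 0.000846.
Corrected numerator: |0.127919| − 0.000846 = 0.127073.
Under H₀, SE = √(p₀(1−p₀)/n) = √(0.40·0.60/591) = √0.000406091 = 0.020152.
z = (+)0.127073/0.020152 = 6.306.

z = 6.306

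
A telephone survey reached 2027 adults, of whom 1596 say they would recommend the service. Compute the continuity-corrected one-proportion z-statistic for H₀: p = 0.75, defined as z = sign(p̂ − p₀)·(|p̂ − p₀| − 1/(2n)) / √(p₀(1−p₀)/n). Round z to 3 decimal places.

p̂ = 1596/2027 = 0.78737. p̂ − p₀ = 0.037370.
1/(2n) = 0.000247.
Corrected numerator: |0.037370| − 0.000247 = 0.037123.
SE₀ = √(0.75·0.25/2027) = 0.009618.
z = +0.037123/0.009618 = 3.860.

z = 3.860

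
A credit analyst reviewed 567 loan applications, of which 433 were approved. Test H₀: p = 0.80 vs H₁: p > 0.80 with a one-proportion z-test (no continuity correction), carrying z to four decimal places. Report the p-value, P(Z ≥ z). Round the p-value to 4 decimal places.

p-value = 0.9847

The sample proportion is 433/567 = 0.76367.
Null standard error: √(0.80·0.20/567) = √0.000282187 = 0.016798.
Test statistic (full precision, shown to 4 dp): z = (433/567 − 0.80)/SE₀ ≈ -2.1628.
From the standard normal, P(Z ≥ z) = 0.9847.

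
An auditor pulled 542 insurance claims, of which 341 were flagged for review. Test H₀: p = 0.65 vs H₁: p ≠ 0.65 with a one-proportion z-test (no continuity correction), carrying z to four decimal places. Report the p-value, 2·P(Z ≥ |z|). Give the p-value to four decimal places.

p-value = 0.3089

With x = 341 successes in n = 542, p̂ = 0.62915.
Null standard error: √(0.65·0.35/542) = √0.000419742 = 0.020488.
Test statistic (full precision, shown to 4 dp): z = (341/542 − 0.65)/SE₀ ≈ -1.0176.
p-value = 2·P(Z ≥ |z|) with z = -1.0176 → 0.3089.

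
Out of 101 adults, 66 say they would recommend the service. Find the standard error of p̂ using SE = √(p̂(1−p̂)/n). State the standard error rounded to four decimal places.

SE = 0.0474

With x = 66 successes in n = 101, p̂ = 0.65347.
p̂(1−p̂) = 0.226447.
Dividing by n and taking the root: √0.002242050 = 0.0474.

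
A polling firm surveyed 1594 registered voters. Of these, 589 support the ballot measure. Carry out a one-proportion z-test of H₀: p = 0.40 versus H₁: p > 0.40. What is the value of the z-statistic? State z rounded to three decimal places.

z = -2.485

The sample proportion is 589/1594 = 0.36951.
SE₀ = √(0.40·0.60/1594) = 0.012270.
Test statistic: z = -0.03049/0.012270 = -2.485.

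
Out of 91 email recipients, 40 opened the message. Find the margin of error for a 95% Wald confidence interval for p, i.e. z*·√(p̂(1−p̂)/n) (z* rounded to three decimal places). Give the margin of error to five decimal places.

p̂ = 40/91 = 0.43956.
SE = √(p̂(1−p̂)/n) = √(0.246347/91) = 0.052030.
For 95% confidence, z* = 1.960.
Margin of error = z*·SE = 1.960 × 0.052030 = 0.10198.

ME = 0.10198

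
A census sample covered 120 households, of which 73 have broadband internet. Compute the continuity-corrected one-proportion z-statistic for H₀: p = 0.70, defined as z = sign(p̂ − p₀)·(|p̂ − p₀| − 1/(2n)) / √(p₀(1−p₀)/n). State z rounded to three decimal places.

Sample proportion p̂ = 73/120 = 0.60833. p̂ − p₀ = -0.091667.
Continuity correction 1/(2n) = 1/240 = 0.004167.
Corrected numerator: |-0.091667| − 0.004167 = 0.087500.
Null standard error: √(0.70·0.30/120) = √0.001750000 = 0.041833.
z = −0.087500/0.041833 = -2.092.

z = -2.092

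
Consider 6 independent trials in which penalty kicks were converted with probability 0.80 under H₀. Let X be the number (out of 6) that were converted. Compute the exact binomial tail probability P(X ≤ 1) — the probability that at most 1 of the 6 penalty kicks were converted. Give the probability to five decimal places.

X is binomial with n = 6 and p = 0.80.
P(X ≤ 1) = C(6,0)·0.80^0·0.20^6 + C(6,1)·0.80^1·0.20^5.
= 0.000064 + 0.001536 = 0.00160.

P = 0.00160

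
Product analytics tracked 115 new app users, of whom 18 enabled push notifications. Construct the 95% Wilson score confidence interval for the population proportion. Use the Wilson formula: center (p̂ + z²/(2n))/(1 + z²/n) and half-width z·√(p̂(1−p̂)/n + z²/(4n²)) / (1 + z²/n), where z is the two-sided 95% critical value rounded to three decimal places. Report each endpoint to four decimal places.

Here p̂ = 18/115 = 0.15652 and z = 1.960 (z² = 3.841600).
1 + z²/n = 1.033405.
Center = (0.15652 + 0.016703)/1.033405 = 0.16762.
Radicand: p̂(1−p̂)/n + z²/(4n²) = 0.001148023 + 0.000072620 = 0.001220643.
Half-width = 1.960·√0.001220643/1.033405 = 0.06626.
Interval: 0.16762 ± 0.06626 → (0.1014, 0.2339).

(0.1014, 0.2339)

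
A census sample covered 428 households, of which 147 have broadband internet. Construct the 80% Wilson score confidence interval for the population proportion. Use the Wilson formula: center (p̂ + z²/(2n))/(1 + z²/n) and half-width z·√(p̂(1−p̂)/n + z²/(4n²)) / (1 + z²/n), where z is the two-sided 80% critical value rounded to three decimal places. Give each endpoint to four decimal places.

(0.3147, 0.3734)

p̂ = 147/428 = 0.34346; z = 1.282, so z² = 1.643524.
1 + z²/n = 1.003840.
Adjusted center: (0.34346 + z²/(2n))/1.003840 = 0.34406.
Radicand: p̂(1−p̂)/n + z²/(4n²) = 0.000526857 + 0.000002243 = 0.000529100.
Half-width = z·√(radicand)/denom = 1.282·0.023002/1.003840 = 0.02938.
Interval: 0.34406 ± 0.02938 → (0.3147, 0.3734).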